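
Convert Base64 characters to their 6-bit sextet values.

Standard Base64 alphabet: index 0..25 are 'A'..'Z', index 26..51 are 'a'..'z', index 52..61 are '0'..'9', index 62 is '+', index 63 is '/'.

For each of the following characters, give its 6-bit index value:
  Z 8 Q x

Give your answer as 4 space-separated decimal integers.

'Z': A..Z range, ord('Z') − ord('A') = 25
'8': 0..9 range, 52 + ord('8') − ord('0') = 60
'Q': A..Z range, ord('Q') − ord('A') = 16
'x': a..z range, 26 + ord('x') − ord('a') = 49

Answer: 25 60 16 49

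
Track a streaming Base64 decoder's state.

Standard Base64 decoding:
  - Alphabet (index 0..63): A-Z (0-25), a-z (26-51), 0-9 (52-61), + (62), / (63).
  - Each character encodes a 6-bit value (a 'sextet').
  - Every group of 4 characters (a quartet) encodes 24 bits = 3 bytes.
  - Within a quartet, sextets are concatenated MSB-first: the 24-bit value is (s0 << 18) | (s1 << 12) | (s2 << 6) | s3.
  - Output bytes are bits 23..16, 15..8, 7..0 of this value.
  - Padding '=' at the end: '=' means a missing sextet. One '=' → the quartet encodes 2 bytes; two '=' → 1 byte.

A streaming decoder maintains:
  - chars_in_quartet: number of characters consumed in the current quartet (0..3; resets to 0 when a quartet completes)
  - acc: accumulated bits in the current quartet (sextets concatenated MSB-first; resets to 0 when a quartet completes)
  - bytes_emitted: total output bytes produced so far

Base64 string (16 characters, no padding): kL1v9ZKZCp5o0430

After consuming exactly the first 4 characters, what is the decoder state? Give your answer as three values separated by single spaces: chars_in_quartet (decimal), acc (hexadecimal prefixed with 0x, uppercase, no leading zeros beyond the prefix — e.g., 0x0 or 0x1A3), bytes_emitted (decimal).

Answer: 0 0x0 3

Derivation:
After char 0 ('k'=36): chars_in_quartet=1 acc=0x24 bytes_emitted=0
After char 1 ('L'=11): chars_in_quartet=2 acc=0x90B bytes_emitted=0
After char 2 ('1'=53): chars_in_quartet=3 acc=0x242F5 bytes_emitted=0
After char 3 ('v'=47): chars_in_quartet=4 acc=0x90BD6F -> emit 90 BD 6F, reset; bytes_emitted=3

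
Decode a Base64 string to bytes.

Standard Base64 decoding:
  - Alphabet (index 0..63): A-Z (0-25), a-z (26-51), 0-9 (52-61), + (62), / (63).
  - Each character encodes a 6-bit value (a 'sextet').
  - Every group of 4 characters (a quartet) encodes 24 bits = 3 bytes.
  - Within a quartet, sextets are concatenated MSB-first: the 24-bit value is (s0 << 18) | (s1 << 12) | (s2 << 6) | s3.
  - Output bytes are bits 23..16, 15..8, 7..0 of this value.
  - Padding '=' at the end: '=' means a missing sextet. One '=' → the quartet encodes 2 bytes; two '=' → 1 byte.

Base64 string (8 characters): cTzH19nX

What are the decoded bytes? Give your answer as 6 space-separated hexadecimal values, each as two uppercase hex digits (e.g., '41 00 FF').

After char 0 ('c'=28): chars_in_quartet=1 acc=0x1C bytes_emitted=0
After char 1 ('T'=19): chars_in_quartet=2 acc=0x713 bytes_emitted=0
After char 2 ('z'=51): chars_in_quartet=3 acc=0x1C4F3 bytes_emitted=0
After char 3 ('H'=7): chars_in_quartet=4 acc=0x713CC7 -> emit 71 3C C7, reset; bytes_emitted=3
After char 4 ('1'=53): chars_in_quartet=1 acc=0x35 bytes_emitted=3
After char 5 ('9'=61): chars_in_quartet=2 acc=0xD7D bytes_emitted=3
After char 6 ('n'=39): chars_in_quartet=3 acc=0x35F67 bytes_emitted=3
After char 7 ('X'=23): chars_in_quartet=4 acc=0xD7D9D7 -> emit D7 D9 D7, reset; bytes_emitted=6

Answer: 71 3C C7 D7 D9 D7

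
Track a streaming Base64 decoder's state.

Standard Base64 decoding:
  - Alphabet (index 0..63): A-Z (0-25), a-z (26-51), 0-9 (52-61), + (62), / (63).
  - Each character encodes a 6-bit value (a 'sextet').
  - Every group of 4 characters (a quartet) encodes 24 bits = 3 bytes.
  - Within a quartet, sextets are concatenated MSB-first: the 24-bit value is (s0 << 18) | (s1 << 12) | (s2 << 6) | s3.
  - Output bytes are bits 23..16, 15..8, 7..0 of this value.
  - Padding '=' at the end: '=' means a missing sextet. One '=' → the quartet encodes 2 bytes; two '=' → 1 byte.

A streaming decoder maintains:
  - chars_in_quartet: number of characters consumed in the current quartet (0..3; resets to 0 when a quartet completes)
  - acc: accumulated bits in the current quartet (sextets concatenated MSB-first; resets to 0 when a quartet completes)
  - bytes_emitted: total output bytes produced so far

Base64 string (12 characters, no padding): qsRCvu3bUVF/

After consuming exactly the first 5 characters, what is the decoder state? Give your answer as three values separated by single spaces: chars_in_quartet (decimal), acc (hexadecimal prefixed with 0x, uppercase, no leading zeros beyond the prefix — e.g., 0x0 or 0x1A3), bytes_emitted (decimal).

After char 0 ('q'=42): chars_in_quartet=1 acc=0x2A bytes_emitted=0
After char 1 ('s'=44): chars_in_quartet=2 acc=0xAAC bytes_emitted=0
After char 2 ('R'=17): chars_in_quartet=3 acc=0x2AB11 bytes_emitted=0
After char 3 ('C'=2): chars_in_quartet=4 acc=0xAAC442 -> emit AA C4 42, reset; bytes_emitted=3
After char 4 ('v'=47): chars_in_quartet=1 acc=0x2F bytes_emitted=3

Answer: 1 0x2F 3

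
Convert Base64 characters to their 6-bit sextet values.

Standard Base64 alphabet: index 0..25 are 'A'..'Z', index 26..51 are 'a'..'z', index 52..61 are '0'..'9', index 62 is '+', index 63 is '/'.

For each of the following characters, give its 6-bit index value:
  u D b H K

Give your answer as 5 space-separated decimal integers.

Answer: 46 3 27 7 10

Derivation:
'u': a..z range, 26 + ord('u') − ord('a') = 46
'D': A..Z range, ord('D') − ord('A') = 3
'b': a..z range, 26 + ord('b') − ord('a') = 27
'H': A..Z range, ord('H') − ord('A') = 7
'K': A..Z range, ord('K') − ord('A') = 10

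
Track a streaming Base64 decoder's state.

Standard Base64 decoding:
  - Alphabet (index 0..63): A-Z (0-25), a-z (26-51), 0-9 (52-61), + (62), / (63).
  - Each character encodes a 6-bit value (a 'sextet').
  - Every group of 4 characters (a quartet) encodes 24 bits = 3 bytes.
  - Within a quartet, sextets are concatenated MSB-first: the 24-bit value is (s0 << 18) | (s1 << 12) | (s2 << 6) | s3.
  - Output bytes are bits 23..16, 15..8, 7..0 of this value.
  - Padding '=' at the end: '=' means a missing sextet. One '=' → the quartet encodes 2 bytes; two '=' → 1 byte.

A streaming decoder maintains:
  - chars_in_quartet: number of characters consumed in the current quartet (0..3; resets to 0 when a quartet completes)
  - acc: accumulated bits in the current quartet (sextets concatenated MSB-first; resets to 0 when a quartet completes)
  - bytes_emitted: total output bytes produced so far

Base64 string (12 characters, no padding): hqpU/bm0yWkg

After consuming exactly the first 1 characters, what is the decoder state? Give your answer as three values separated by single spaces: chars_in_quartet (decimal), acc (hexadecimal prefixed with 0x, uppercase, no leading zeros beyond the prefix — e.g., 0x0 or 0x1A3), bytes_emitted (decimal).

Answer: 1 0x21 0

Derivation:
After char 0 ('h'=33): chars_in_quartet=1 acc=0x21 bytes_emitted=0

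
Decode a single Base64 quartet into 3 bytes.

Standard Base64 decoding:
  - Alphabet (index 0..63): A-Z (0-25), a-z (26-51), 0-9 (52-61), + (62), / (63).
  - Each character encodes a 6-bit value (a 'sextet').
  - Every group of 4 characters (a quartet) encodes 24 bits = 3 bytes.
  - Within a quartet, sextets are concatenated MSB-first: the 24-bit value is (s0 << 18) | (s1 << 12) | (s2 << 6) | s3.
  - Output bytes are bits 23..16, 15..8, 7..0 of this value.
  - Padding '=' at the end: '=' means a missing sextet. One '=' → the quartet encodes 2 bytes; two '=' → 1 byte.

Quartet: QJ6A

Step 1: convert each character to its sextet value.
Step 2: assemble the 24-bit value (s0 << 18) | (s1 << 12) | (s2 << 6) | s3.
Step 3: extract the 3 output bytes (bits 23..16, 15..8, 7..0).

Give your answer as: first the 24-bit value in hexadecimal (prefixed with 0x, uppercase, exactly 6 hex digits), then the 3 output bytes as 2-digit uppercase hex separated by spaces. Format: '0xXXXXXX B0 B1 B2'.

Answer: 0x409E80 40 9E 80

Derivation:
Sextets: Q=16, J=9, 6=58, A=0
24-bit: (16<<18) | (9<<12) | (58<<6) | 0
      = 0x400000 | 0x009000 | 0x000E80 | 0x000000
      = 0x409E80
Bytes: (v>>16)&0xFF=40, (v>>8)&0xFF=9E, v&0xFF=80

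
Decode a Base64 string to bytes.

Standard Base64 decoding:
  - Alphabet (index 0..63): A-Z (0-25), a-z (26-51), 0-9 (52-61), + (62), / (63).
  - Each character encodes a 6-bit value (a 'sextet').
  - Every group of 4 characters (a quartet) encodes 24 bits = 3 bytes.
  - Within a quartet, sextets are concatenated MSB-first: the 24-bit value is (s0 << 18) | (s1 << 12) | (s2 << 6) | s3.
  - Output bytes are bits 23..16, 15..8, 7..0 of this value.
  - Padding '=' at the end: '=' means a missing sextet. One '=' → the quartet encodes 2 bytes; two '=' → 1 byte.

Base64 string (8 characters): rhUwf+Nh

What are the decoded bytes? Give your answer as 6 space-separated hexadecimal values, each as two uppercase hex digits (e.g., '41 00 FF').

After char 0 ('r'=43): chars_in_quartet=1 acc=0x2B bytes_emitted=0
After char 1 ('h'=33): chars_in_quartet=2 acc=0xAE1 bytes_emitted=0
After char 2 ('U'=20): chars_in_quartet=3 acc=0x2B854 bytes_emitted=0
After char 3 ('w'=48): chars_in_quartet=4 acc=0xAE1530 -> emit AE 15 30, reset; bytes_emitted=3
After char 4 ('f'=31): chars_in_quartet=1 acc=0x1F bytes_emitted=3
After char 5 ('+'=62): chars_in_quartet=2 acc=0x7FE bytes_emitted=3
After char 6 ('N'=13): chars_in_quartet=3 acc=0x1FF8D bytes_emitted=3
After char 7 ('h'=33): chars_in_quartet=4 acc=0x7FE361 -> emit 7F E3 61, reset; bytes_emitted=6

Answer: AE 15 30 7F E3 61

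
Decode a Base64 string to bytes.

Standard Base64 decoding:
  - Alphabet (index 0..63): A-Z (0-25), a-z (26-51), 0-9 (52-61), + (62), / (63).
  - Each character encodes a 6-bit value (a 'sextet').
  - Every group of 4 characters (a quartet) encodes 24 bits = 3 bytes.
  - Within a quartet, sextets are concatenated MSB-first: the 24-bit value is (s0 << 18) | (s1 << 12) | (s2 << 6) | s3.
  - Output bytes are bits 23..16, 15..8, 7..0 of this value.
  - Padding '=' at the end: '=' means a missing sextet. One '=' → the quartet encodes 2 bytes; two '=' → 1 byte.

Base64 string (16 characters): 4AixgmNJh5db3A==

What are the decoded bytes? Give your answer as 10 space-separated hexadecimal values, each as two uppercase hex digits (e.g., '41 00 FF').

After char 0 ('4'=56): chars_in_quartet=1 acc=0x38 bytes_emitted=0
After char 1 ('A'=0): chars_in_quartet=2 acc=0xE00 bytes_emitted=0
After char 2 ('i'=34): chars_in_quartet=3 acc=0x38022 bytes_emitted=0
After char 3 ('x'=49): chars_in_quartet=4 acc=0xE008B1 -> emit E0 08 B1, reset; bytes_emitted=3
After char 4 ('g'=32): chars_in_quartet=1 acc=0x20 bytes_emitted=3
After char 5 ('m'=38): chars_in_quartet=2 acc=0x826 bytes_emitted=3
After char 6 ('N'=13): chars_in_quartet=3 acc=0x2098D bytes_emitted=3
After char 7 ('J'=9): chars_in_quartet=4 acc=0x826349 -> emit 82 63 49, reset; bytes_emitted=6
After char 8 ('h'=33): chars_in_quartet=1 acc=0x21 bytes_emitted=6
After char 9 ('5'=57): chars_in_quartet=2 acc=0x879 bytes_emitted=6
After char 10 ('d'=29): chars_in_quartet=3 acc=0x21E5D bytes_emitted=6
After char 11 ('b'=27): chars_in_quartet=4 acc=0x87975B -> emit 87 97 5B, reset; bytes_emitted=9
After char 12 ('3'=55): chars_in_quartet=1 acc=0x37 bytes_emitted=9
After char 13 ('A'=0): chars_in_quartet=2 acc=0xDC0 bytes_emitted=9
Padding '==': partial quartet acc=0xDC0 -> emit DC; bytes_emitted=10

Answer: E0 08 B1 82 63 49 87 97 5B DC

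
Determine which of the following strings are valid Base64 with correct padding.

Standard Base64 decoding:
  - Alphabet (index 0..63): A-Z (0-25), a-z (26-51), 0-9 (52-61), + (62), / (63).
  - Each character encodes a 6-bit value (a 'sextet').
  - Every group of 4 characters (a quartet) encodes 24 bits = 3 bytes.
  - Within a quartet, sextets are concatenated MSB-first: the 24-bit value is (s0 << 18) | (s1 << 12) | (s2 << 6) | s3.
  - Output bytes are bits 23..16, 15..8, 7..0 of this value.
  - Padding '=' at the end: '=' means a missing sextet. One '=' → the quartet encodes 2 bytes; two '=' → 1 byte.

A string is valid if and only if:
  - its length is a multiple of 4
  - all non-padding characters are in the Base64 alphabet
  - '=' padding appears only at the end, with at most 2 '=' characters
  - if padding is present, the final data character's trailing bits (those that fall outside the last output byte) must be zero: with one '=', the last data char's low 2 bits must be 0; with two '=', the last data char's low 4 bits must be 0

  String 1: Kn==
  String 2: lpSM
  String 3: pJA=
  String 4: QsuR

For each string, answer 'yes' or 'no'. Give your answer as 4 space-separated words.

Answer: no yes yes yes

Derivation:
String 1: 'Kn==' → invalid (bad trailing bits)
String 2: 'lpSM' → valid
String 3: 'pJA=' → valid
String 4: 'QsuR' → valid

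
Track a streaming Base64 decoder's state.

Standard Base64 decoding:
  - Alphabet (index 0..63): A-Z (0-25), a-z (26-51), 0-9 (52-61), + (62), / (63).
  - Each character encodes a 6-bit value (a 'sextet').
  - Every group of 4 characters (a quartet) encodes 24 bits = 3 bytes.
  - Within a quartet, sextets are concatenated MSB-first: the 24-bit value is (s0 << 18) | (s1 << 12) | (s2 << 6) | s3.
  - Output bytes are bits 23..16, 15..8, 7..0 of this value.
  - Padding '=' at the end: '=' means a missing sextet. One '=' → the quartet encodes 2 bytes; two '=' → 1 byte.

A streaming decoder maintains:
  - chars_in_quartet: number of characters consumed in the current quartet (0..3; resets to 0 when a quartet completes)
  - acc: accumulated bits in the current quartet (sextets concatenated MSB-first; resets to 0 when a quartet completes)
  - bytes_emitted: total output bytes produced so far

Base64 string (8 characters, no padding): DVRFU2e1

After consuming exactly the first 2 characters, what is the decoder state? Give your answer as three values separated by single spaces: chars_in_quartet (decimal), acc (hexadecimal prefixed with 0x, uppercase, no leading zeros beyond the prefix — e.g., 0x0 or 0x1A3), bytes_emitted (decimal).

Answer: 2 0xD5 0

Derivation:
After char 0 ('D'=3): chars_in_quartet=1 acc=0x3 bytes_emitted=0
After char 1 ('V'=21): chars_in_quartet=2 acc=0xD5 bytes_emitted=0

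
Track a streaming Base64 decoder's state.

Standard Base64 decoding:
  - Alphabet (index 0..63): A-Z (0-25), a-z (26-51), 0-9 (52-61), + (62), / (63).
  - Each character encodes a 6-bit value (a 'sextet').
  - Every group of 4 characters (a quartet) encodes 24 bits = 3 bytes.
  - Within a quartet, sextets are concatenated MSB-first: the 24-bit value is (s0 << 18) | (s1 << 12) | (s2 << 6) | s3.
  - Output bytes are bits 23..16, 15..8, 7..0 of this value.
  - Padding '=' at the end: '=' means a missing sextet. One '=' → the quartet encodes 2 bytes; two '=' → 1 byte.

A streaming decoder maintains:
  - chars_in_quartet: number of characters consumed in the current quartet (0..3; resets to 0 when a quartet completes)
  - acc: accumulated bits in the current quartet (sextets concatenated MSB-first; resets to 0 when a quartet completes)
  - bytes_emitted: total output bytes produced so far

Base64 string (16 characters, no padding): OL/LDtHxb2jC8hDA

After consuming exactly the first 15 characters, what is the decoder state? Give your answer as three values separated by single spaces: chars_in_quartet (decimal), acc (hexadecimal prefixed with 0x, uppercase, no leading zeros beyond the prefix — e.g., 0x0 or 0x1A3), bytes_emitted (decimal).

Answer: 3 0x3C843 9

Derivation:
After char 0 ('O'=14): chars_in_quartet=1 acc=0xE bytes_emitted=0
After char 1 ('L'=11): chars_in_quartet=2 acc=0x38B bytes_emitted=0
After char 2 ('/'=63): chars_in_quartet=3 acc=0xE2FF bytes_emitted=0
After char 3 ('L'=11): chars_in_quartet=4 acc=0x38BFCB -> emit 38 BF CB, reset; bytes_emitted=3
After char 4 ('D'=3): chars_in_quartet=1 acc=0x3 bytes_emitted=3
After char 5 ('t'=45): chars_in_quartet=2 acc=0xED bytes_emitted=3
After char 6 ('H'=7): chars_in_quartet=3 acc=0x3B47 bytes_emitted=3
After char 7 ('x'=49): chars_in_quartet=4 acc=0xED1F1 -> emit 0E D1 F1, reset; bytes_emitted=6
After char 8 ('b'=27): chars_in_quartet=1 acc=0x1B bytes_emitted=6
After char 9 ('2'=54): chars_in_quartet=2 acc=0x6F6 bytes_emitted=6
After char 10 ('j'=35): chars_in_quartet=3 acc=0x1BDA3 bytes_emitted=6
After char 11 ('C'=2): chars_in_quartet=4 acc=0x6F68C2 -> emit 6F 68 C2, reset; bytes_emitted=9
After char 12 ('8'=60): chars_in_quartet=1 acc=0x3C bytes_emitted=9
After char 13 ('h'=33): chars_in_quartet=2 acc=0xF21 bytes_emitted=9
After char 14 ('D'=3): chars_in_quartet=3 acc=0x3C843 bytes_emitted=9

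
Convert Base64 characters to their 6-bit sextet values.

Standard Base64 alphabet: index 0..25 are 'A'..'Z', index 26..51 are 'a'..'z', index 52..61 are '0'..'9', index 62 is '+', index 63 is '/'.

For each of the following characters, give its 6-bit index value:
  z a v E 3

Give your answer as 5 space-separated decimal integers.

Answer: 51 26 47 4 55

Derivation:
'z': a..z range, 26 + ord('z') − ord('a') = 51
'a': a..z range, 26 + ord('a') − ord('a') = 26
'v': a..z range, 26 + ord('v') − ord('a') = 47
'E': A..Z range, ord('E') − ord('A') = 4
'3': 0..9 range, 52 + ord('3') − ord('0') = 55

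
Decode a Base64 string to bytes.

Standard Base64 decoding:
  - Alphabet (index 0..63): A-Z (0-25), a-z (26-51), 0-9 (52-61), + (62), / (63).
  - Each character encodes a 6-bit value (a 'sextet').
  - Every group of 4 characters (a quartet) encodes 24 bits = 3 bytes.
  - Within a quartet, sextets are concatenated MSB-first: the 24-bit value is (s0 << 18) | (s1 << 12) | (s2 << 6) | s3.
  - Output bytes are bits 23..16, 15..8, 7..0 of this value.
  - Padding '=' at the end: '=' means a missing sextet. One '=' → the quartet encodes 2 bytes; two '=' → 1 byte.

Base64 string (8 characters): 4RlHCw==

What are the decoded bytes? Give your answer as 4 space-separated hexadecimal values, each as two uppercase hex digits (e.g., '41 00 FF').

After char 0 ('4'=56): chars_in_quartet=1 acc=0x38 bytes_emitted=0
After char 1 ('R'=17): chars_in_quartet=2 acc=0xE11 bytes_emitted=0
After char 2 ('l'=37): chars_in_quartet=3 acc=0x38465 bytes_emitted=0
After char 3 ('H'=7): chars_in_quartet=4 acc=0xE11947 -> emit E1 19 47, reset; bytes_emitted=3
After char 4 ('C'=2): chars_in_quartet=1 acc=0x2 bytes_emitted=3
After char 5 ('w'=48): chars_in_quartet=2 acc=0xB0 bytes_emitted=3
Padding '==': partial quartet acc=0xB0 -> emit 0B; bytes_emitted=4

Answer: E1 19 47 0B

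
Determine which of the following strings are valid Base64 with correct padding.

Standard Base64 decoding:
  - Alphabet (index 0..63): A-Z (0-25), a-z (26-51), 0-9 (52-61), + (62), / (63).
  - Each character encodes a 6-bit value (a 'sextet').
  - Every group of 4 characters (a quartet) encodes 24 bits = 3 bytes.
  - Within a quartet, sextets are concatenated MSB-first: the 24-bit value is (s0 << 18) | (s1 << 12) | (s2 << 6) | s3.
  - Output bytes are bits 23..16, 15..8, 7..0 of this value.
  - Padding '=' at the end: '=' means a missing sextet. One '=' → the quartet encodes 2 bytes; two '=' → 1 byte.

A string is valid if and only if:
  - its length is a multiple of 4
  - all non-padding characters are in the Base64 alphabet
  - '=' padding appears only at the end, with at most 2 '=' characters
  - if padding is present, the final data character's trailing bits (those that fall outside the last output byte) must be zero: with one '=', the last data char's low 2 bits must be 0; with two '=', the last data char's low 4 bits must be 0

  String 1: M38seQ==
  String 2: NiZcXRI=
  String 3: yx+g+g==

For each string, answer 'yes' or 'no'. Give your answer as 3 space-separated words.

Answer: yes yes yes

Derivation:
String 1: 'M38seQ==' → valid
String 2: 'NiZcXRI=' → valid
String 3: 'yx+g+g==' → valid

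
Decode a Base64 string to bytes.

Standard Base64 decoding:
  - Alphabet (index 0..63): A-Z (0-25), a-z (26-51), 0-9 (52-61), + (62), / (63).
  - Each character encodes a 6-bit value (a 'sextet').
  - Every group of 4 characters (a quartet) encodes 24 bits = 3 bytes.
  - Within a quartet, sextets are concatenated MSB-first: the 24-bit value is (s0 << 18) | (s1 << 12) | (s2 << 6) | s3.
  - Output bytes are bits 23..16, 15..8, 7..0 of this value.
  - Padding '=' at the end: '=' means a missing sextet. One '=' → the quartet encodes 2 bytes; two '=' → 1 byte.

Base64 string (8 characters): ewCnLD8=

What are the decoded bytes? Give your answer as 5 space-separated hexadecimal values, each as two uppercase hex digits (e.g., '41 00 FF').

Answer: 7B 00 A7 2C 3F

Derivation:
After char 0 ('e'=30): chars_in_quartet=1 acc=0x1E bytes_emitted=0
After char 1 ('w'=48): chars_in_quartet=2 acc=0x7B0 bytes_emitted=0
After char 2 ('C'=2): chars_in_quartet=3 acc=0x1EC02 bytes_emitted=0
After char 3 ('n'=39): chars_in_quartet=4 acc=0x7B00A7 -> emit 7B 00 A7, reset; bytes_emitted=3
After char 4 ('L'=11): chars_in_quartet=1 acc=0xB bytes_emitted=3
After char 5 ('D'=3): chars_in_quartet=2 acc=0x2C3 bytes_emitted=3
After char 6 ('8'=60): chars_in_quartet=3 acc=0xB0FC bytes_emitted=3
Padding '=': partial quartet acc=0xB0FC -> emit 2C 3F; bytes_emitted=5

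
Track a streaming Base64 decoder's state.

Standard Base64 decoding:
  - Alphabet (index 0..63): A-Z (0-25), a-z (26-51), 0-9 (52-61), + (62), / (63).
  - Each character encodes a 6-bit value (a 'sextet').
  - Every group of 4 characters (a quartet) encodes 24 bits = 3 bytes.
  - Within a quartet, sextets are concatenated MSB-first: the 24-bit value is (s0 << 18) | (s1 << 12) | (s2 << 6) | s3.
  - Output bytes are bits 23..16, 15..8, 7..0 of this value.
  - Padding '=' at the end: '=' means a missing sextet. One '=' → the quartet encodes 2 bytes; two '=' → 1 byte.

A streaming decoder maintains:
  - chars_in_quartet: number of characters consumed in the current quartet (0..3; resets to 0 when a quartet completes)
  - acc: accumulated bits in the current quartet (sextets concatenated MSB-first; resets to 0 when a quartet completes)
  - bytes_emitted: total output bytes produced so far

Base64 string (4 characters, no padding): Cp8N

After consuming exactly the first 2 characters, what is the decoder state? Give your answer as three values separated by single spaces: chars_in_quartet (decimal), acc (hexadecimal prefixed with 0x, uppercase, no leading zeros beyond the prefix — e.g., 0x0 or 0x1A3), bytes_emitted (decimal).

Answer: 2 0xA9 0

Derivation:
After char 0 ('C'=2): chars_in_quartet=1 acc=0x2 bytes_emitted=0
After char 1 ('p'=41): chars_in_quartet=2 acc=0xA9 bytes_emitted=0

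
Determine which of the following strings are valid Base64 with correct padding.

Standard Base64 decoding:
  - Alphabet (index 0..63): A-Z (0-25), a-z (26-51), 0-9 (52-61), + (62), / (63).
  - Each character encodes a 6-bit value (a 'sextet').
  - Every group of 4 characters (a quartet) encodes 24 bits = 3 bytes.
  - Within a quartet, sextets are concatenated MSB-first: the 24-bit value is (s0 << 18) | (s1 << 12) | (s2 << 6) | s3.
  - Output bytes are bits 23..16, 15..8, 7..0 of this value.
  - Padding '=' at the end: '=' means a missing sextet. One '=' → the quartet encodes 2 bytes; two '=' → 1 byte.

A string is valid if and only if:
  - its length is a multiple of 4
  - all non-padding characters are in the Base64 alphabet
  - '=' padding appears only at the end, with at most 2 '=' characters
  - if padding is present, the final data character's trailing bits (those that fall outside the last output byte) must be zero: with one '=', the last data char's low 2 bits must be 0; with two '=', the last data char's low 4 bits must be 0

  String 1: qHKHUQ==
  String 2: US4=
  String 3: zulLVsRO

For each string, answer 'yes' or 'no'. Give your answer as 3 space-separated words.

String 1: 'qHKHUQ==' → valid
String 2: 'US4=' → valid
String 3: 'zulLVsRO' → valid

Answer: yes yes yes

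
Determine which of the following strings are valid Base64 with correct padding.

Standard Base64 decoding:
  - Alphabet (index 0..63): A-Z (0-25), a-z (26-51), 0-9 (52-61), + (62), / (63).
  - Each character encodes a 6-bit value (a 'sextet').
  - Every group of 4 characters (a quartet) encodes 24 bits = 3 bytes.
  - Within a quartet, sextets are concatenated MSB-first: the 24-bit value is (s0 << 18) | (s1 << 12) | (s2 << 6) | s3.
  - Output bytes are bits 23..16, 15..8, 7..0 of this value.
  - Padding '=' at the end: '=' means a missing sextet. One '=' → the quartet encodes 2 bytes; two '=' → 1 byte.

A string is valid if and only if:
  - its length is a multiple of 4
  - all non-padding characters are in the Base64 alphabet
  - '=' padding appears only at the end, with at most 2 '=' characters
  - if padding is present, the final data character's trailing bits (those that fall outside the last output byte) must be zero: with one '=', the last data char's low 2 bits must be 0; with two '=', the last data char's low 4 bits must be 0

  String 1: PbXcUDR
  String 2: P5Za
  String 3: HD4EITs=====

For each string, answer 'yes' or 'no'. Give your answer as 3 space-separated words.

Answer: no yes no

Derivation:
String 1: 'PbXcUDR' → invalid (len=7 not mult of 4)
String 2: 'P5Za' → valid
String 3: 'HD4EITs=====' → invalid (5 pad chars (max 2))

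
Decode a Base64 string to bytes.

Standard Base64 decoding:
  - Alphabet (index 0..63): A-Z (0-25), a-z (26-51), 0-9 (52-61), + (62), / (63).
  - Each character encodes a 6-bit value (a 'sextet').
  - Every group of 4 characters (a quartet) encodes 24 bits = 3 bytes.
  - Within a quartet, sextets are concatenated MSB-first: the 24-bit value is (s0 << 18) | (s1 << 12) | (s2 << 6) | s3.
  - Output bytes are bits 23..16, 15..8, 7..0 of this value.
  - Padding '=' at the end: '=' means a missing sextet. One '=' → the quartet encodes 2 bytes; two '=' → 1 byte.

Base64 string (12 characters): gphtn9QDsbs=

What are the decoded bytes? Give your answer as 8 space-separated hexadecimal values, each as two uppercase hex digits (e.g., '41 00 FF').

After char 0 ('g'=32): chars_in_quartet=1 acc=0x20 bytes_emitted=0
After char 1 ('p'=41): chars_in_quartet=2 acc=0x829 bytes_emitted=0
After char 2 ('h'=33): chars_in_quartet=3 acc=0x20A61 bytes_emitted=0
After char 3 ('t'=45): chars_in_quartet=4 acc=0x82986D -> emit 82 98 6D, reset; bytes_emitted=3
After char 4 ('n'=39): chars_in_quartet=1 acc=0x27 bytes_emitted=3
After char 5 ('9'=61): chars_in_quartet=2 acc=0x9FD bytes_emitted=3
After char 6 ('Q'=16): chars_in_quartet=3 acc=0x27F50 bytes_emitted=3
After char 7 ('D'=3): chars_in_quartet=4 acc=0x9FD403 -> emit 9F D4 03, reset; bytes_emitted=6
After char 8 ('s'=44): chars_in_quartet=1 acc=0x2C bytes_emitted=6
After char 9 ('b'=27): chars_in_quartet=2 acc=0xB1B bytes_emitted=6
After char 10 ('s'=44): chars_in_quartet=3 acc=0x2C6EC bytes_emitted=6
Padding '=': partial quartet acc=0x2C6EC -> emit B1 BB; bytes_emitted=8

Answer: 82 98 6D 9F D4 03 B1 BB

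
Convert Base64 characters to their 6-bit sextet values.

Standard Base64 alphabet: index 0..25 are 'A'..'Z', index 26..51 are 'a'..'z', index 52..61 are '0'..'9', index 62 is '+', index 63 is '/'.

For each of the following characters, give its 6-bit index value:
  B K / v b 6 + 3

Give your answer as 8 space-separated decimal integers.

'B': A..Z range, ord('B') − ord('A') = 1
'K': A..Z range, ord('K') − ord('A') = 10
'/': index 63
'v': a..z range, 26 + ord('v') − ord('a') = 47
'b': a..z range, 26 + ord('b') − ord('a') = 27
'6': 0..9 range, 52 + ord('6') − ord('0') = 58
'+': index 62
'3': 0..9 range, 52 + ord('3') − ord('0') = 55

Answer: 1 10 63 47 27 58 62 55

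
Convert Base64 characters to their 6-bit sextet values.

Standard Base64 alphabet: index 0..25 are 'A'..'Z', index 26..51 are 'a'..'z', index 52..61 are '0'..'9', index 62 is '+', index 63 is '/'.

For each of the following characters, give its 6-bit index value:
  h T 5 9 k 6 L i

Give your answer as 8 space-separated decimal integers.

'h': a..z range, 26 + ord('h') − ord('a') = 33
'T': A..Z range, ord('T') − ord('A') = 19
'5': 0..9 range, 52 + ord('5') − ord('0') = 57
'9': 0..9 range, 52 + ord('9') − ord('0') = 61
'k': a..z range, 26 + ord('k') − ord('a') = 36
'6': 0..9 range, 52 + ord('6') − ord('0') = 58
'L': A..Z range, ord('L') − ord('A') = 11
'i': a..z range, 26 + ord('i') − ord('a') = 34

Answer: 33 19 57 61 36 58 11 34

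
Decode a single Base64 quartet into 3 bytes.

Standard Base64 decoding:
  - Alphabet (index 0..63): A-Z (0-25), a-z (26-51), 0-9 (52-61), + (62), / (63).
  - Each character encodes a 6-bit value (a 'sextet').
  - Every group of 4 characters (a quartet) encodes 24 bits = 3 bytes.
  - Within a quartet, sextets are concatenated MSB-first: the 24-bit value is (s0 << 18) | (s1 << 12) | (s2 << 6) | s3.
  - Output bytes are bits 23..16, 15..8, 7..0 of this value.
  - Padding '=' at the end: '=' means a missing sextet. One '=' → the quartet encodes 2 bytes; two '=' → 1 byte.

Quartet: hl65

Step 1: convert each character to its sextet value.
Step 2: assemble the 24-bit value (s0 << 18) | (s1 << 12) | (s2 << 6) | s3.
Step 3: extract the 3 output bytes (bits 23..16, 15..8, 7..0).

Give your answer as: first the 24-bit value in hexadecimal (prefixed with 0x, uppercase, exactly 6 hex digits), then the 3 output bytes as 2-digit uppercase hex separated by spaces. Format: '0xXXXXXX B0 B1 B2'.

Answer: 0x865EB9 86 5E B9

Derivation:
Sextets: h=33, l=37, 6=58, 5=57
24-bit: (33<<18) | (37<<12) | (58<<6) | 57
      = 0x840000 | 0x025000 | 0x000E80 | 0x000039
      = 0x865EB9
Bytes: (v>>16)&0xFF=86, (v>>8)&0xFF=5E, v&0xFF=B9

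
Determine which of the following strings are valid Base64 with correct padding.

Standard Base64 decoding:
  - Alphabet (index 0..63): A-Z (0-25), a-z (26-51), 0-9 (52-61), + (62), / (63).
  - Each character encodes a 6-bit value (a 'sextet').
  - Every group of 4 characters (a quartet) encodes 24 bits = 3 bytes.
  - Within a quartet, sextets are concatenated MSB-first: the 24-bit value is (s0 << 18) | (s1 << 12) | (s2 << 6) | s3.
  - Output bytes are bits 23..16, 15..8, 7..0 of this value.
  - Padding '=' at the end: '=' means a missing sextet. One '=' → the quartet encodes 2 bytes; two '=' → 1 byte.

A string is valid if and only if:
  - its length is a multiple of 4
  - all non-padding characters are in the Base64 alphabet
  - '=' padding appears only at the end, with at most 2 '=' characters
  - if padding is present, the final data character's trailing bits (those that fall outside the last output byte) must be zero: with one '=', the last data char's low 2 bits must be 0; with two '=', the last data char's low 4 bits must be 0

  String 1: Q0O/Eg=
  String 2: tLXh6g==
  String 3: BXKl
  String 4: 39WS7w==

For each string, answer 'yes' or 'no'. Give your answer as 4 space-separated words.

String 1: 'Q0O/Eg=' → invalid (len=7 not mult of 4)
String 2: 'tLXh6g==' → valid
String 3: 'BXKl' → valid
String 4: '39WS7w==' → valid

Answer: no yes yes yes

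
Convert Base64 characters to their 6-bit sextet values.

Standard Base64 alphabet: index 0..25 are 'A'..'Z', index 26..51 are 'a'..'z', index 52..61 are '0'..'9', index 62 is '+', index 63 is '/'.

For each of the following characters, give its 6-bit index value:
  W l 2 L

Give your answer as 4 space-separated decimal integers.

'W': A..Z range, ord('W') − ord('A') = 22
'l': a..z range, 26 + ord('l') − ord('a') = 37
'2': 0..9 range, 52 + ord('2') − ord('0') = 54
'L': A..Z range, ord('L') − ord('A') = 11

Answer: 22 37 54 11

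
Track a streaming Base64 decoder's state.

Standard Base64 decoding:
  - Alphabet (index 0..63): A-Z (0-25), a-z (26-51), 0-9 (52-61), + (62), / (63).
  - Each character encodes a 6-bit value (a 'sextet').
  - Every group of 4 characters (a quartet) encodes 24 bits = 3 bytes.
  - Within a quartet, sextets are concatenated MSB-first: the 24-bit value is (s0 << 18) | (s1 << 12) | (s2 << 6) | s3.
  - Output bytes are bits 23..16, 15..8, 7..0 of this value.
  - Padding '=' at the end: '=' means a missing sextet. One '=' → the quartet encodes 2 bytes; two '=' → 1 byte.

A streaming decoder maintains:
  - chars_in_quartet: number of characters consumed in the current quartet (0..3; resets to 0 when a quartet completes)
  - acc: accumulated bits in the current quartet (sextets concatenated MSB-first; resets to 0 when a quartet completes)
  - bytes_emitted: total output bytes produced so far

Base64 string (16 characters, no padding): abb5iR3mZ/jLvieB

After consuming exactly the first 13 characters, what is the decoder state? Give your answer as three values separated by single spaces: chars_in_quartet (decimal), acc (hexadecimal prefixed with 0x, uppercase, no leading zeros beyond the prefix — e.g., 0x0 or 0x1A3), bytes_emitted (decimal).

After char 0 ('a'=26): chars_in_quartet=1 acc=0x1A bytes_emitted=0
After char 1 ('b'=27): chars_in_quartet=2 acc=0x69B bytes_emitted=0
After char 2 ('b'=27): chars_in_quartet=3 acc=0x1A6DB bytes_emitted=0
After char 3 ('5'=57): chars_in_quartet=4 acc=0x69B6F9 -> emit 69 B6 F9, reset; bytes_emitted=3
After char 4 ('i'=34): chars_in_quartet=1 acc=0x22 bytes_emitted=3
After char 5 ('R'=17): chars_in_quartet=2 acc=0x891 bytes_emitted=3
After char 6 ('3'=55): chars_in_quartet=3 acc=0x22477 bytes_emitted=3
After char 7 ('m'=38): chars_in_quartet=4 acc=0x891DE6 -> emit 89 1D E6, reset; bytes_emitted=6
After char 8 ('Z'=25): chars_in_quartet=1 acc=0x19 bytes_emitted=6
After char 9 ('/'=63): chars_in_quartet=2 acc=0x67F bytes_emitted=6
After char 10 ('j'=35): chars_in_quartet=3 acc=0x19FE3 bytes_emitted=6
After char 11 ('L'=11): chars_in_quartet=4 acc=0x67F8CB -> emit 67 F8 CB, reset; bytes_emitted=9
After char 12 ('v'=47): chars_in_quartet=1 acc=0x2F bytes_emitted=9

Answer: 1 0x2F 9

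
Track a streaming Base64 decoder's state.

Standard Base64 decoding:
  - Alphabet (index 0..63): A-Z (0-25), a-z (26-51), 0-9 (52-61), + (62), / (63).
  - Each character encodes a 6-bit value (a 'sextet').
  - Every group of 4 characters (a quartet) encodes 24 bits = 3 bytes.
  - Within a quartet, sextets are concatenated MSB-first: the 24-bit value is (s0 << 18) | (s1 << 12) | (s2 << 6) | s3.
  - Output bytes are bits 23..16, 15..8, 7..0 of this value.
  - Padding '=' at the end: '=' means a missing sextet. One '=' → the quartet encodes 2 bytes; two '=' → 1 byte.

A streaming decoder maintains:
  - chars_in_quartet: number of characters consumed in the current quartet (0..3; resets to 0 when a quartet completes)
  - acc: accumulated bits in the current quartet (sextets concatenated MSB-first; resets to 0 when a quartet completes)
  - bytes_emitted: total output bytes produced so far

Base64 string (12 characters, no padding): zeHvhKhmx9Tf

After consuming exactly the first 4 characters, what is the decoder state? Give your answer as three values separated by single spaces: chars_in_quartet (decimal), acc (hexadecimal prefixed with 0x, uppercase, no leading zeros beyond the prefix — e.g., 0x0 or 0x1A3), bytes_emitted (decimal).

Answer: 0 0x0 3

Derivation:
After char 0 ('z'=51): chars_in_quartet=1 acc=0x33 bytes_emitted=0
After char 1 ('e'=30): chars_in_quartet=2 acc=0xCDE bytes_emitted=0
After char 2 ('H'=7): chars_in_quartet=3 acc=0x33787 bytes_emitted=0
After char 3 ('v'=47): chars_in_quartet=4 acc=0xCDE1EF -> emit CD E1 EF, reset; bytes_emitted=3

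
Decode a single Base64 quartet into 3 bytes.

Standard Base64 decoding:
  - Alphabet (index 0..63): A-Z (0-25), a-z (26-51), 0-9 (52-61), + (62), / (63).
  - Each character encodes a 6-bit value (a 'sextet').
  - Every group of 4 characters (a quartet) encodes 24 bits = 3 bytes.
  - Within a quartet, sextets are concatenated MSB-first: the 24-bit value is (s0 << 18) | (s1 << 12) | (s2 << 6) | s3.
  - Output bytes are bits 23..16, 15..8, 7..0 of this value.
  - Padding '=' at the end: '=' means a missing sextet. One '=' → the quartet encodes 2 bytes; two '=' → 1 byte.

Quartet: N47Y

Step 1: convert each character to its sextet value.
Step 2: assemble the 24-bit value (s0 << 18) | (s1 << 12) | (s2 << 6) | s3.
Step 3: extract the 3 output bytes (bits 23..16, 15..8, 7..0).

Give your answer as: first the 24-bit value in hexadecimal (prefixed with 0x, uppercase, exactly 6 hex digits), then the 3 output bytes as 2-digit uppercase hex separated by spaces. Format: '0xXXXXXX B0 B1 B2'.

Answer: 0x378ED8 37 8E D8

Derivation:
Sextets: N=13, 4=56, 7=59, Y=24
24-bit: (13<<18) | (56<<12) | (59<<6) | 24
      = 0x340000 | 0x038000 | 0x000EC0 | 0x000018
      = 0x378ED8
Bytes: (v>>16)&0xFF=37, (v>>8)&0xFF=8E, v&0xFF=D8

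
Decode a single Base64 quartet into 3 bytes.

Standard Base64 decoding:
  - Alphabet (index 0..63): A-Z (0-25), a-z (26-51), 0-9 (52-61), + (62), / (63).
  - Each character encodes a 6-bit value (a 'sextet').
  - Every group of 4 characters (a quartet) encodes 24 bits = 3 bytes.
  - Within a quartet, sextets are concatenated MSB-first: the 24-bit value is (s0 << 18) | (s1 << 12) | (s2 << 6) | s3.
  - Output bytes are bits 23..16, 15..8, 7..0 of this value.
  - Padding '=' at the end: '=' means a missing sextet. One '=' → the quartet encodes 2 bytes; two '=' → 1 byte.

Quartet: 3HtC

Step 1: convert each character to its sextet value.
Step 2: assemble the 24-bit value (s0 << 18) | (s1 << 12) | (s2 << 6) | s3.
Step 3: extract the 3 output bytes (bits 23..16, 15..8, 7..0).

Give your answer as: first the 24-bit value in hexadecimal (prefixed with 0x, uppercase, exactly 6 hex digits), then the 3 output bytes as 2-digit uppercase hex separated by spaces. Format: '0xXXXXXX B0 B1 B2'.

Sextets: 3=55, H=7, t=45, C=2
24-bit: (55<<18) | (7<<12) | (45<<6) | 2
      = 0xDC0000 | 0x007000 | 0x000B40 | 0x000002
      = 0xDC7B42
Bytes: (v>>16)&0xFF=DC, (v>>8)&0xFF=7B, v&0xFF=42

Answer: 0xDC7B42 DC 7B 42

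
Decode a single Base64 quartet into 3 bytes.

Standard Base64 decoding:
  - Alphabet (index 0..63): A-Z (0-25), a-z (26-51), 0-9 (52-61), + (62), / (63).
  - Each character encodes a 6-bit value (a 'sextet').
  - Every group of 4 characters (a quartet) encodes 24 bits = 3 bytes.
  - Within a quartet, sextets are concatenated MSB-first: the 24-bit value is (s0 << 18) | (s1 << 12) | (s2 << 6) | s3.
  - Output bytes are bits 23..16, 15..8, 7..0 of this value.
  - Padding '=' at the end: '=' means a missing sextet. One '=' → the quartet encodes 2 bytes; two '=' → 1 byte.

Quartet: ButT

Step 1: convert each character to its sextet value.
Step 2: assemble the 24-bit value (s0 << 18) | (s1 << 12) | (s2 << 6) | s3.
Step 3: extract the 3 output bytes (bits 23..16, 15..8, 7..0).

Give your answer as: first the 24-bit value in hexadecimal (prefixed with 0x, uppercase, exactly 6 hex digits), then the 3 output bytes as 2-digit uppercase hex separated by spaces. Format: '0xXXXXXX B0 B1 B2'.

Answer: 0x06EB53 06 EB 53

Derivation:
Sextets: B=1, u=46, t=45, T=19
24-bit: (1<<18) | (46<<12) | (45<<6) | 19
      = 0x040000 | 0x02E000 | 0x000B40 | 0x000013
      = 0x06EB53
Bytes: (v>>16)&0xFF=06, (v>>8)&0xFF=EB, v&0xFF=53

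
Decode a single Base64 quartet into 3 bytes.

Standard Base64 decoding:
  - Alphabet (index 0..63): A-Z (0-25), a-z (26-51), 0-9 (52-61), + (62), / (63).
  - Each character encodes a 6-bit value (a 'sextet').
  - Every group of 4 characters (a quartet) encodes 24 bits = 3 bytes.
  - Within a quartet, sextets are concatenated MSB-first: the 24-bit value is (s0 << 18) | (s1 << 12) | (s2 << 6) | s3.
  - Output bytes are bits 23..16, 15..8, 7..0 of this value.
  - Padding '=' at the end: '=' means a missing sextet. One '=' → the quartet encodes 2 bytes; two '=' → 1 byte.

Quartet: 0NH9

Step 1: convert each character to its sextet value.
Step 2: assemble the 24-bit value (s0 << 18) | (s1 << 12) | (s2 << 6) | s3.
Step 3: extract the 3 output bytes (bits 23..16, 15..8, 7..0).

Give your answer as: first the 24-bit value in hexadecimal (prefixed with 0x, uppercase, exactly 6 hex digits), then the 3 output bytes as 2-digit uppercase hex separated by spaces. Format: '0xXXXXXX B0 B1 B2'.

Sextets: 0=52, N=13, H=7, 9=61
24-bit: (52<<18) | (13<<12) | (7<<6) | 61
      = 0xD00000 | 0x00D000 | 0x0001C0 | 0x00003D
      = 0xD0D1FD
Bytes: (v>>16)&0xFF=D0, (v>>8)&0xFF=D1, v&0xFF=FD

Answer: 0xD0D1FD D0 D1 FD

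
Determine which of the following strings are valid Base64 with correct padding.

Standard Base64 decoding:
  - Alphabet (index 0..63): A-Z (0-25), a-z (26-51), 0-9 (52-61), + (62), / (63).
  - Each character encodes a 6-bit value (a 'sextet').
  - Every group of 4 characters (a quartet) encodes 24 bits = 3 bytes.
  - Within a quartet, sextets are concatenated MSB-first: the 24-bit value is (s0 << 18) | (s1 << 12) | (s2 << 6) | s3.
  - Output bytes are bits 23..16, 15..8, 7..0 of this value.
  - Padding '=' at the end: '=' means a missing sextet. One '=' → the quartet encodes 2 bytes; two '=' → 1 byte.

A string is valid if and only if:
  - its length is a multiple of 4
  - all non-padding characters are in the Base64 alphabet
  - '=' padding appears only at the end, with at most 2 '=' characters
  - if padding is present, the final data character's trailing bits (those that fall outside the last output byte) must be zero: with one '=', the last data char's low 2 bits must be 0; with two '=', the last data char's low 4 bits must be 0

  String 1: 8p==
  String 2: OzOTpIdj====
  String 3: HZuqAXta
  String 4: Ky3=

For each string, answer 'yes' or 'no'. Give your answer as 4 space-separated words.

Answer: no no yes no

Derivation:
String 1: '8p==' → invalid (bad trailing bits)
String 2: 'OzOTpIdj====' → invalid (4 pad chars (max 2))
String 3: 'HZuqAXta' → valid
String 4: 'Ky3=' → invalid (bad trailing bits)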